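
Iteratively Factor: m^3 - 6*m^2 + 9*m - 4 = (m - 1)*(m^2 - 5*m + 4) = (m - 4)*(m - 1)*(m - 1)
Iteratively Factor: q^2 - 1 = (q + 1)*(q - 1)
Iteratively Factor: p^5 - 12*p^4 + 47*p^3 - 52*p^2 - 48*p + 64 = (p - 4)*(p^4 - 8*p^3 + 15*p^2 + 8*p - 16) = (p - 4)^2*(p^3 - 4*p^2 - p + 4) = (p - 4)^2*(p + 1)*(p^2 - 5*p + 4) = (p - 4)^3*(p + 1)*(p - 1)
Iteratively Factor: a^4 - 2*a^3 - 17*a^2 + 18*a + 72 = (a + 3)*(a^3 - 5*a^2 - 2*a + 24) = (a - 3)*(a + 3)*(a^2 - 2*a - 8) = (a - 3)*(a + 2)*(a + 3)*(a - 4)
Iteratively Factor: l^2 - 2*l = (l)*(l - 2)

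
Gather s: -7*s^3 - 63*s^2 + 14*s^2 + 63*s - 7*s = -7*s^3 - 49*s^2 + 56*s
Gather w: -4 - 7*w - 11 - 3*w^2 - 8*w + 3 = -3*w^2 - 15*w - 12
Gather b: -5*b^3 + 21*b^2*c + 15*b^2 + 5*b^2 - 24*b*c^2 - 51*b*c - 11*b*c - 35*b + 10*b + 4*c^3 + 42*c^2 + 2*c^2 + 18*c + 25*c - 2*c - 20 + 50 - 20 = -5*b^3 + b^2*(21*c + 20) + b*(-24*c^2 - 62*c - 25) + 4*c^3 + 44*c^2 + 41*c + 10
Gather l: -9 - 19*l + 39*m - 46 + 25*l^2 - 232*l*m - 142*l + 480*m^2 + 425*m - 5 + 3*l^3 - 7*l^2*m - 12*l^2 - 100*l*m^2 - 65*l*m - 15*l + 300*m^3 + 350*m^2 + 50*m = 3*l^3 + l^2*(13 - 7*m) + l*(-100*m^2 - 297*m - 176) + 300*m^3 + 830*m^2 + 514*m - 60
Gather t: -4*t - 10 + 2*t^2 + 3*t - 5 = 2*t^2 - t - 15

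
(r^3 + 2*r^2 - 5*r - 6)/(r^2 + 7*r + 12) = (r^2 - r - 2)/(r + 4)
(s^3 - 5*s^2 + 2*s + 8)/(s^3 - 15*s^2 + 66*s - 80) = (s^2 - 3*s - 4)/(s^2 - 13*s + 40)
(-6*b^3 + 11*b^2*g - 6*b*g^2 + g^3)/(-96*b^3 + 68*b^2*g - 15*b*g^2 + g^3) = (2*b^2 - 3*b*g + g^2)/(32*b^2 - 12*b*g + g^2)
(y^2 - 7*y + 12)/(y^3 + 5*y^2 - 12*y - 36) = (y - 4)/(y^2 + 8*y + 12)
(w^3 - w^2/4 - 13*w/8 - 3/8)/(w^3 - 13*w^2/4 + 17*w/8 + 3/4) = (w + 1)/(w - 2)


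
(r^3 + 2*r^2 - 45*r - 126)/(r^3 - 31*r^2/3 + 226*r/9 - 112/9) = 9*(r^2 + 9*r + 18)/(9*r^2 - 30*r + 16)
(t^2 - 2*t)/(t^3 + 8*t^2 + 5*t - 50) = t/(t^2 + 10*t + 25)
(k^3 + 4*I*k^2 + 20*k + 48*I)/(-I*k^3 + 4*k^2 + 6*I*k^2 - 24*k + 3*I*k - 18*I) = (I*k^3 - 4*k^2 + 20*I*k - 48)/(k^3 + k^2*(-6 + 4*I) + k*(-3 - 24*I) + 18)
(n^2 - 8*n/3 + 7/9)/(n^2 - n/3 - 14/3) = (n - 1/3)/(n + 2)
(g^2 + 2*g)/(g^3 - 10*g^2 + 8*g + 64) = g/(g^2 - 12*g + 32)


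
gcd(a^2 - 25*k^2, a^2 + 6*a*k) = 1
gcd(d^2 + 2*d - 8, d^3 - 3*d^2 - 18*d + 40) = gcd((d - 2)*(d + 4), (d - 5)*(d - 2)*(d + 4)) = d^2 + 2*d - 8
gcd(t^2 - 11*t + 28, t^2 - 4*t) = t - 4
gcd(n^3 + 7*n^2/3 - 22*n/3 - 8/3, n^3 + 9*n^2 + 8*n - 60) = n - 2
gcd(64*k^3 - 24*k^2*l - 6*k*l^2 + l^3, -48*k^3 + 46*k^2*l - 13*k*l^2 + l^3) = 16*k^2 - 10*k*l + l^2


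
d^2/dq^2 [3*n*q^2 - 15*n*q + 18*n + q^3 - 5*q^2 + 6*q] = 6*n + 6*q - 10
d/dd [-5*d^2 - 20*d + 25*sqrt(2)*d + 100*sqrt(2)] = -10*d - 20 + 25*sqrt(2)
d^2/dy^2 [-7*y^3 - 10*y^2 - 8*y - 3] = -42*y - 20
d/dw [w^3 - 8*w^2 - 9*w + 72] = 3*w^2 - 16*w - 9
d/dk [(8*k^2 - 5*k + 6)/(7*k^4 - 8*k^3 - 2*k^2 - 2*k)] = (-112*k^5 + 169*k^4 - 248*k^3 + 118*k^2 + 24*k + 12)/(k^2*(49*k^6 - 112*k^5 + 36*k^4 + 4*k^3 + 36*k^2 + 8*k + 4))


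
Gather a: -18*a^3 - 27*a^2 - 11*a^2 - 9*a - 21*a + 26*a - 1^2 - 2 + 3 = -18*a^3 - 38*a^2 - 4*a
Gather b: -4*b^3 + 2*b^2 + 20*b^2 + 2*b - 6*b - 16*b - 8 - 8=-4*b^3 + 22*b^2 - 20*b - 16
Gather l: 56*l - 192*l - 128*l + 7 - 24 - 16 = -264*l - 33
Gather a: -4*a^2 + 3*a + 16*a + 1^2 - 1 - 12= -4*a^2 + 19*a - 12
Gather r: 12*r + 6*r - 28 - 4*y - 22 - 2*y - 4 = 18*r - 6*y - 54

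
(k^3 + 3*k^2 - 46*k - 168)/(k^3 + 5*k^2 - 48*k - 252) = (k + 4)/(k + 6)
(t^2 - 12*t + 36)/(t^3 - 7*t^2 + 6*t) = (t - 6)/(t*(t - 1))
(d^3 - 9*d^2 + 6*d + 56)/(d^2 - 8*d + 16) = (d^2 - 5*d - 14)/(d - 4)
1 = 1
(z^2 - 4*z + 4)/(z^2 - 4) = (z - 2)/(z + 2)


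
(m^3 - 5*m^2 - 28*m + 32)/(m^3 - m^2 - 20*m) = (m^2 - 9*m + 8)/(m*(m - 5))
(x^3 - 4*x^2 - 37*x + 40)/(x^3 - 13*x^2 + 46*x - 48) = (x^2 + 4*x - 5)/(x^2 - 5*x + 6)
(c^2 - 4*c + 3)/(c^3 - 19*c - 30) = (-c^2 + 4*c - 3)/(-c^3 + 19*c + 30)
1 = 1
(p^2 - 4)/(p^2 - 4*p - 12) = (p - 2)/(p - 6)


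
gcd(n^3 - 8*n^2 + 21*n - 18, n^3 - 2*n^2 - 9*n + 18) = n^2 - 5*n + 6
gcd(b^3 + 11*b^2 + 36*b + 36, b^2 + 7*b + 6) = b + 6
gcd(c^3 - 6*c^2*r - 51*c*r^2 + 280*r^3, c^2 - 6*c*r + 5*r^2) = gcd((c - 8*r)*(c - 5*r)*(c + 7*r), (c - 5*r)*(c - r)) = -c + 5*r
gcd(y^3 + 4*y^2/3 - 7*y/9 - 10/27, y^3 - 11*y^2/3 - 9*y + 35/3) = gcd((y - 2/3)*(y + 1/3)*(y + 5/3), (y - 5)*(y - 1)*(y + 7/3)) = 1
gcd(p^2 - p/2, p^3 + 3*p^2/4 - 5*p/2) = p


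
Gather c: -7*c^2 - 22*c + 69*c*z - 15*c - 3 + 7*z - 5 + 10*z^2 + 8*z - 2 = -7*c^2 + c*(69*z - 37) + 10*z^2 + 15*z - 10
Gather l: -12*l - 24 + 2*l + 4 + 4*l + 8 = -6*l - 12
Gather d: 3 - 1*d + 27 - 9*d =30 - 10*d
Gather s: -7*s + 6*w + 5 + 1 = -7*s + 6*w + 6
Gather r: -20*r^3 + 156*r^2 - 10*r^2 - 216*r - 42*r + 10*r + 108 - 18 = -20*r^3 + 146*r^2 - 248*r + 90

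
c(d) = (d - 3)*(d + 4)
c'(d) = 2*d + 1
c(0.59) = -11.06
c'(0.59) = 2.18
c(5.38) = 22.32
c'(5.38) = 11.76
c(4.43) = 12.05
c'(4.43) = 9.86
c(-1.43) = -11.39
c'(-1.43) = -1.86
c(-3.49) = -3.31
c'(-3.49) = -5.98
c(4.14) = 9.28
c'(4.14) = 9.28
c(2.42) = -3.72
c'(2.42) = 5.84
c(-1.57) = -11.11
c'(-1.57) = -2.14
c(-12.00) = 120.00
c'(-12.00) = -23.00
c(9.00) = 78.00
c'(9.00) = 19.00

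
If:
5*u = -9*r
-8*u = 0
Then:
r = 0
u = 0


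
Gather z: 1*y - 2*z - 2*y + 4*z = -y + 2*z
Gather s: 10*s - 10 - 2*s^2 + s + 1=-2*s^2 + 11*s - 9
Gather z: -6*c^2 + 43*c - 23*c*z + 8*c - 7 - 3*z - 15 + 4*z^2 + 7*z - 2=-6*c^2 + 51*c + 4*z^2 + z*(4 - 23*c) - 24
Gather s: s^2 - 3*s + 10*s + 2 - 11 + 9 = s^2 + 7*s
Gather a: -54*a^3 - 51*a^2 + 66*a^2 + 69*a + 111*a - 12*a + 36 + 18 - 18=-54*a^3 + 15*a^2 + 168*a + 36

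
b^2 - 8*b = b*(b - 8)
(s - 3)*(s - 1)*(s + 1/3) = s^3 - 11*s^2/3 + 5*s/3 + 1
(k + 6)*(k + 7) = k^2 + 13*k + 42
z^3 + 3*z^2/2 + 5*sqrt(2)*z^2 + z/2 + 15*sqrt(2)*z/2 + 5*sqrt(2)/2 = (z + 1/2)*(z + 1)*(z + 5*sqrt(2))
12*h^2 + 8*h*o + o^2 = (2*h + o)*(6*h + o)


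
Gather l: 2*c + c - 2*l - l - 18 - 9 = 3*c - 3*l - 27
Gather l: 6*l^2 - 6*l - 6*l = 6*l^2 - 12*l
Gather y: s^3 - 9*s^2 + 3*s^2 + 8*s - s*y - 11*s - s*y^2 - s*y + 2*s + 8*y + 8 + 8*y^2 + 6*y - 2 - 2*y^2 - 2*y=s^3 - 6*s^2 - s + y^2*(6 - s) + y*(12 - 2*s) + 6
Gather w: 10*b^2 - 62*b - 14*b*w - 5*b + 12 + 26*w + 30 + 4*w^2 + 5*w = 10*b^2 - 67*b + 4*w^2 + w*(31 - 14*b) + 42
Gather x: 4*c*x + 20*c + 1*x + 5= 20*c + x*(4*c + 1) + 5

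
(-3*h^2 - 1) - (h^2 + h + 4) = -4*h^2 - h - 5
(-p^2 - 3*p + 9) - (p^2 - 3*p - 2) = 11 - 2*p^2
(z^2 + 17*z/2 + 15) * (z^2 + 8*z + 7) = z^4 + 33*z^3/2 + 90*z^2 + 359*z/2 + 105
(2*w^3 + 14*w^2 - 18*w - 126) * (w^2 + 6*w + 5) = 2*w^5 + 26*w^4 + 76*w^3 - 164*w^2 - 846*w - 630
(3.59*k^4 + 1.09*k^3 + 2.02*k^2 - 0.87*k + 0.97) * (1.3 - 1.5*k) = -5.385*k^5 + 3.032*k^4 - 1.613*k^3 + 3.931*k^2 - 2.586*k + 1.261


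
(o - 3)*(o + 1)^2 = o^3 - o^2 - 5*o - 3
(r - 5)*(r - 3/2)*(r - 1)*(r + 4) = r^4 - 7*r^3/2 - 16*r^2 + 97*r/2 - 30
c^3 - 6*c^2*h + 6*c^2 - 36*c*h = c*(c + 6)*(c - 6*h)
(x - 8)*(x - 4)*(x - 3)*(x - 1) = x^4 - 16*x^3 + 83*x^2 - 164*x + 96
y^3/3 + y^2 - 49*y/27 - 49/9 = (y/3 + 1)*(y - 7/3)*(y + 7/3)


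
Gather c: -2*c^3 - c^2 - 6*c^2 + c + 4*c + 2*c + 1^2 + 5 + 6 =-2*c^3 - 7*c^2 + 7*c + 12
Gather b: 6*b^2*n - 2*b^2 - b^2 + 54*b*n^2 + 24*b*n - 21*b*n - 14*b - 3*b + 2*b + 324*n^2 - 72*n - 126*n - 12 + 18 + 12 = b^2*(6*n - 3) + b*(54*n^2 + 3*n - 15) + 324*n^2 - 198*n + 18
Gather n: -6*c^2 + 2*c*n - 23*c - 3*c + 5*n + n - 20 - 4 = -6*c^2 - 26*c + n*(2*c + 6) - 24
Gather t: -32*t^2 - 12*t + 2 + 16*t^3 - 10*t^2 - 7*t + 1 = 16*t^3 - 42*t^2 - 19*t + 3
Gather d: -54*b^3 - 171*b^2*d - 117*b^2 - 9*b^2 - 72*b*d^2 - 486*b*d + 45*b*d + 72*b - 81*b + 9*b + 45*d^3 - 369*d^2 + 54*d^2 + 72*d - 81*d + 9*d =-54*b^3 - 126*b^2 + 45*d^3 + d^2*(-72*b - 315) + d*(-171*b^2 - 441*b)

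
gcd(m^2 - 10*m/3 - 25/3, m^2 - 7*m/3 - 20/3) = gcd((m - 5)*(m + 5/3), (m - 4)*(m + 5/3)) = m + 5/3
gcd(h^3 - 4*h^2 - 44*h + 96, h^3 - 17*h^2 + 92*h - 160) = h - 8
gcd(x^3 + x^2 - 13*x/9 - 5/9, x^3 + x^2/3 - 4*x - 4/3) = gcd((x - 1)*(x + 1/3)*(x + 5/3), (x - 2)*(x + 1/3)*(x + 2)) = x + 1/3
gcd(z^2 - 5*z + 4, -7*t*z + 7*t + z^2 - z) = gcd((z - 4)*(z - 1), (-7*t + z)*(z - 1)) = z - 1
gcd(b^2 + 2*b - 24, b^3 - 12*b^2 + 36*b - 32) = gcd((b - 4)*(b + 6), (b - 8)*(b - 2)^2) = 1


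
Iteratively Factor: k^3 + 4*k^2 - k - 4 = (k + 1)*(k^2 + 3*k - 4) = (k + 1)*(k + 4)*(k - 1)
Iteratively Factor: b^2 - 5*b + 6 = (b - 2)*(b - 3)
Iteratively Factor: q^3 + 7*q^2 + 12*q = (q)*(q^2 + 7*q + 12) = q*(q + 4)*(q + 3)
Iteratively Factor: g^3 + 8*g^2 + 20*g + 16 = (g + 4)*(g^2 + 4*g + 4) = (g + 2)*(g + 4)*(g + 2)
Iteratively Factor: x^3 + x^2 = (x)*(x^2 + x) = x*(x + 1)*(x)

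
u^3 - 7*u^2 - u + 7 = (u - 7)*(u - 1)*(u + 1)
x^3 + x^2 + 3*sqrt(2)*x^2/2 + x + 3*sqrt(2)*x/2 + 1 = (x + 1)*(x + sqrt(2)/2)*(x + sqrt(2))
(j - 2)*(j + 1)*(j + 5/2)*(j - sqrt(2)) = j^4 - sqrt(2)*j^3 + 3*j^3/2 - 9*j^2/2 - 3*sqrt(2)*j^2/2 - 5*j + 9*sqrt(2)*j/2 + 5*sqrt(2)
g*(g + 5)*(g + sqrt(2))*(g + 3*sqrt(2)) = g^4 + 5*g^3 + 4*sqrt(2)*g^3 + 6*g^2 + 20*sqrt(2)*g^2 + 30*g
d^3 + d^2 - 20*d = d*(d - 4)*(d + 5)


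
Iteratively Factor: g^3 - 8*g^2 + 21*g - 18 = (g - 3)*(g^2 - 5*g + 6) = (g - 3)^2*(g - 2)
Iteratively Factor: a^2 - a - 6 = (a + 2)*(a - 3)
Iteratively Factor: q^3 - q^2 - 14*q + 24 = (q + 4)*(q^2 - 5*q + 6) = (q - 2)*(q + 4)*(q - 3)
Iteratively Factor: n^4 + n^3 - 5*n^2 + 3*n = (n - 1)*(n^3 + 2*n^2 - 3*n) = (n - 1)^2*(n^2 + 3*n) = n*(n - 1)^2*(n + 3)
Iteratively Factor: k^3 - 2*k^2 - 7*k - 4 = (k + 1)*(k^2 - 3*k - 4) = (k - 4)*(k + 1)*(k + 1)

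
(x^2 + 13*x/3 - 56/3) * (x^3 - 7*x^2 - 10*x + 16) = x^5 - 8*x^4/3 - 59*x^3 + 310*x^2/3 + 256*x - 896/3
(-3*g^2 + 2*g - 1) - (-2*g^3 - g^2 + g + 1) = 2*g^3 - 2*g^2 + g - 2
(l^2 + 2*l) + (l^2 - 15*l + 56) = 2*l^2 - 13*l + 56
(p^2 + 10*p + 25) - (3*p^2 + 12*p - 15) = -2*p^2 - 2*p + 40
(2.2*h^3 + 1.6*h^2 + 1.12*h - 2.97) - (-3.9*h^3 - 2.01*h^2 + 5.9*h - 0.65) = 6.1*h^3 + 3.61*h^2 - 4.78*h - 2.32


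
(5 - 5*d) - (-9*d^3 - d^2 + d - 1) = 9*d^3 + d^2 - 6*d + 6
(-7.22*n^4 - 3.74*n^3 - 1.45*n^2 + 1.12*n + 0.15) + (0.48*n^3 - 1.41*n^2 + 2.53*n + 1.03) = -7.22*n^4 - 3.26*n^3 - 2.86*n^2 + 3.65*n + 1.18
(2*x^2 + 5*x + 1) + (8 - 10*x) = 2*x^2 - 5*x + 9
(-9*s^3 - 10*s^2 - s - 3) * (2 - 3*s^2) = 27*s^5 + 30*s^4 - 15*s^3 - 11*s^2 - 2*s - 6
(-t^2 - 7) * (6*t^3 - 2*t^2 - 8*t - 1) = -6*t^5 + 2*t^4 - 34*t^3 + 15*t^2 + 56*t + 7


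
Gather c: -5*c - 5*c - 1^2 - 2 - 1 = -10*c - 4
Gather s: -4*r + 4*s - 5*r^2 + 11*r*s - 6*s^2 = -5*r^2 - 4*r - 6*s^2 + s*(11*r + 4)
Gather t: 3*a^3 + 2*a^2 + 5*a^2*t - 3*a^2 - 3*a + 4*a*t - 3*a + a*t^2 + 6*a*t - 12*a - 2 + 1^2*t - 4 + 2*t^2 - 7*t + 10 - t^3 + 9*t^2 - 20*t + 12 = 3*a^3 - a^2 - 18*a - t^3 + t^2*(a + 11) + t*(5*a^2 + 10*a - 26) + 16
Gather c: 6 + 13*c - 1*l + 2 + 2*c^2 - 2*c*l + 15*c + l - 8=2*c^2 + c*(28 - 2*l)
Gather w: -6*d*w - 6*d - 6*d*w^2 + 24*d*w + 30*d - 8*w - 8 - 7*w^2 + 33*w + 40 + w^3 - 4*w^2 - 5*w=24*d + w^3 + w^2*(-6*d - 11) + w*(18*d + 20) + 32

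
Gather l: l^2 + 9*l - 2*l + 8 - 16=l^2 + 7*l - 8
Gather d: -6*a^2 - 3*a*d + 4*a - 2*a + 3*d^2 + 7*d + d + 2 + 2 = -6*a^2 + 2*a + 3*d^2 + d*(8 - 3*a) + 4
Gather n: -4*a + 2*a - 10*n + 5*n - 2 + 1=-2*a - 5*n - 1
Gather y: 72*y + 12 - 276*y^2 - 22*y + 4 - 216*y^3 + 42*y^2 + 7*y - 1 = -216*y^3 - 234*y^2 + 57*y + 15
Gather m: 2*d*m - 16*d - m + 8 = -16*d + m*(2*d - 1) + 8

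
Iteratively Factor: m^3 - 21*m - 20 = (m - 5)*(m^2 + 5*m + 4) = (m - 5)*(m + 4)*(m + 1)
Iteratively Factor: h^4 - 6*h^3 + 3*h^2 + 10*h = (h - 5)*(h^3 - h^2 - 2*h) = h*(h - 5)*(h^2 - h - 2) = h*(h - 5)*(h + 1)*(h - 2)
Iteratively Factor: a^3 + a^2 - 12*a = (a)*(a^2 + a - 12) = a*(a - 3)*(a + 4)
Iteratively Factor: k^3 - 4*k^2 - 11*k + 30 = (k + 3)*(k^2 - 7*k + 10) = (k - 2)*(k + 3)*(k - 5)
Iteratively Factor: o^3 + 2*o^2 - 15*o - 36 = (o + 3)*(o^2 - o - 12) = (o + 3)^2*(o - 4)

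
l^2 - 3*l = l*(l - 3)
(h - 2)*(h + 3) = h^2 + h - 6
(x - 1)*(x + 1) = x^2 - 1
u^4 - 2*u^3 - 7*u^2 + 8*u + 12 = (u - 3)*(u - 2)*(u + 1)*(u + 2)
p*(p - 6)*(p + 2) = p^3 - 4*p^2 - 12*p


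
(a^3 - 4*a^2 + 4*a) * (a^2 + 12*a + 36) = a^5 + 8*a^4 - 8*a^3 - 96*a^2 + 144*a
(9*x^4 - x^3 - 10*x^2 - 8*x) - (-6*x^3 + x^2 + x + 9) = 9*x^4 + 5*x^3 - 11*x^2 - 9*x - 9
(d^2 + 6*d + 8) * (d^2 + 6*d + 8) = d^4 + 12*d^3 + 52*d^2 + 96*d + 64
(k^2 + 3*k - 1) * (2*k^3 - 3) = 2*k^5 + 6*k^4 - 2*k^3 - 3*k^2 - 9*k + 3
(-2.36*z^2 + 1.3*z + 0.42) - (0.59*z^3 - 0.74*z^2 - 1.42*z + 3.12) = -0.59*z^3 - 1.62*z^2 + 2.72*z - 2.7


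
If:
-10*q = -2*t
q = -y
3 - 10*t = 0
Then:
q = 3/50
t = 3/10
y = -3/50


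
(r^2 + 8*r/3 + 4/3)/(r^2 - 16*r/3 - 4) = (r + 2)/(r - 6)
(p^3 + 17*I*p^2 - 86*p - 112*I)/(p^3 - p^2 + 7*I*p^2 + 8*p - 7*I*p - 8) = (p^2 + 9*I*p - 14)/(p^2 - p*(1 + I) + I)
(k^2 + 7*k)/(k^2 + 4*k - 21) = k/(k - 3)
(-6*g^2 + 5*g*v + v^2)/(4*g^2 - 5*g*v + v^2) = (6*g + v)/(-4*g + v)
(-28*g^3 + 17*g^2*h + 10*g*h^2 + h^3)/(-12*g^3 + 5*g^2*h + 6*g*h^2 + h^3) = (7*g + h)/(3*g + h)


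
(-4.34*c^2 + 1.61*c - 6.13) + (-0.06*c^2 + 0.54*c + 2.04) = -4.4*c^2 + 2.15*c - 4.09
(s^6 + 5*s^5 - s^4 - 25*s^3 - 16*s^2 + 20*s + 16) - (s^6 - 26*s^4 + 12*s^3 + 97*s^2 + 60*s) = 5*s^5 + 25*s^4 - 37*s^3 - 113*s^2 - 40*s + 16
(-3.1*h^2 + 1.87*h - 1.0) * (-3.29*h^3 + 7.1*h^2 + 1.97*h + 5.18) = 10.199*h^5 - 28.1623*h^4 + 10.46*h^3 - 19.4741*h^2 + 7.7166*h - 5.18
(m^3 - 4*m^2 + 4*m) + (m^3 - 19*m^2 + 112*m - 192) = 2*m^3 - 23*m^2 + 116*m - 192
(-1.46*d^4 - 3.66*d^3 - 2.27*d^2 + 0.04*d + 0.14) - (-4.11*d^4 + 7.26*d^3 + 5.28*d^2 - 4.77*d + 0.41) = 2.65*d^4 - 10.92*d^3 - 7.55*d^2 + 4.81*d - 0.27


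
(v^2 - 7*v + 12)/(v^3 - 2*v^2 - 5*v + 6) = (v - 4)/(v^2 + v - 2)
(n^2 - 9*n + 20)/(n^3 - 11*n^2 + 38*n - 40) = 1/(n - 2)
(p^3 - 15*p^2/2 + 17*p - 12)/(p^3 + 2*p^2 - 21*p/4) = 2*(p^2 - 6*p + 8)/(p*(2*p + 7))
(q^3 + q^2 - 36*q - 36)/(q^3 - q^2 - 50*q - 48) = (q - 6)/(q - 8)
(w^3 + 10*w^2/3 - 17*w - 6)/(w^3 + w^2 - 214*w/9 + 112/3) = 3*(3*w^2 - 8*w - 3)/(9*w^2 - 45*w + 56)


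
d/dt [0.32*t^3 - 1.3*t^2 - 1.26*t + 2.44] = 0.96*t^2 - 2.6*t - 1.26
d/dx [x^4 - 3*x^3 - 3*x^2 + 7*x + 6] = 4*x^3 - 9*x^2 - 6*x + 7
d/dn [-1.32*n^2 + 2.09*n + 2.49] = 2.09 - 2.64*n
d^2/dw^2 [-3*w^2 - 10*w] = -6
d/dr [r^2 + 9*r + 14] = 2*r + 9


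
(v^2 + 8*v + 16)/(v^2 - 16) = (v + 4)/(v - 4)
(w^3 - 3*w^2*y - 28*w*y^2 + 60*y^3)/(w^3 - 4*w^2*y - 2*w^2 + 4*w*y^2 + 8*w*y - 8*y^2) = (-w^2 + w*y + 30*y^2)/(-w^2 + 2*w*y + 2*w - 4*y)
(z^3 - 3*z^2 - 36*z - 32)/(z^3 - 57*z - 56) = (z + 4)/(z + 7)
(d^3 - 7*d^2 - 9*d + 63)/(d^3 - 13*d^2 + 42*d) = (d^2 - 9)/(d*(d - 6))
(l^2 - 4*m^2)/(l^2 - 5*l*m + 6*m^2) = (l + 2*m)/(l - 3*m)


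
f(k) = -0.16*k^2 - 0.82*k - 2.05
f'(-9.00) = 2.06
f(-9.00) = -7.63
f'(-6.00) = 1.10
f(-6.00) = -2.89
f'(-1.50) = -0.34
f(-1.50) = -1.18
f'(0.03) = -0.83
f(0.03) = -2.07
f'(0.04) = -0.83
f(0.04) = -2.08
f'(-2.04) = -0.17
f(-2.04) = -1.04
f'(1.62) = -1.34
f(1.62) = -3.80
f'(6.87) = -3.02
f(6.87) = -15.23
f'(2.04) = -1.47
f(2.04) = -4.39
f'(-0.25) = -0.74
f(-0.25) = -1.86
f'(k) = -0.32*k - 0.82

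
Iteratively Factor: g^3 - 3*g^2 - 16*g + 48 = (g + 4)*(g^2 - 7*g + 12) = (g - 3)*(g + 4)*(g - 4)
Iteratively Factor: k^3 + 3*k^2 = (k)*(k^2 + 3*k) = k*(k + 3)*(k)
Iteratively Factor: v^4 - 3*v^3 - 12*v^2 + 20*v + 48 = (v + 2)*(v^3 - 5*v^2 - 2*v + 24) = (v - 4)*(v + 2)*(v^2 - v - 6) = (v - 4)*(v - 3)*(v + 2)*(v + 2)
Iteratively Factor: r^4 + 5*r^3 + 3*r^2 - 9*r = (r + 3)*(r^3 + 2*r^2 - 3*r) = r*(r + 3)*(r^2 + 2*r - 3) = r*(r + 3)^2*(r - 1)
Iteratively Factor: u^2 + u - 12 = (u - 3)*(u + 4)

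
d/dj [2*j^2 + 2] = 4*j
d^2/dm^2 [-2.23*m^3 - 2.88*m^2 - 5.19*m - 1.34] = -13.38*m - 5.76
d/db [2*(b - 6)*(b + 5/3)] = 4*b - 26/3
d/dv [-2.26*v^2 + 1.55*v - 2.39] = 1.55 - 4.52*v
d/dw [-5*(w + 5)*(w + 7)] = -10*w - 60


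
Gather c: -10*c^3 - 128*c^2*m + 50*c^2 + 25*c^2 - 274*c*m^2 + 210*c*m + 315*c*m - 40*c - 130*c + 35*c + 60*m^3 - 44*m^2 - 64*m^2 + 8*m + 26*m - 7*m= -10*c^3 + c^2*(75 - 128*m) + c*(-274*m^2 + 525*m - 135) + 60*m^3 - 108*m^2 + 27*m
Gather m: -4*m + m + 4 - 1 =3 - 3*m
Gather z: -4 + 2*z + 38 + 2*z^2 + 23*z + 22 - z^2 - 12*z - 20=z^2 + 13*z + 36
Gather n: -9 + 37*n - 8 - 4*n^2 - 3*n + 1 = -4*n^2 + 34*n - 16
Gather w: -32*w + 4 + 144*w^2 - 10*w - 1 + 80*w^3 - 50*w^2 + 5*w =80*w^3 + 94*w^2 - 37*w + 3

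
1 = 1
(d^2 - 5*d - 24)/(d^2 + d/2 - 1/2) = 2*(d^2 - 5*d - 24)/(2*d^2 + d - 1)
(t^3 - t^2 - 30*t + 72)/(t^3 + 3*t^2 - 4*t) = (t^3 - t^2 - 30*t + 72)/(t*(t^2 + 3*t - 4))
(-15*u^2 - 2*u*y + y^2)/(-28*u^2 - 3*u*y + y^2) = (15*u^2 + 2*u*y - y^2)/(28*u^2 + 3*u*y - y^2)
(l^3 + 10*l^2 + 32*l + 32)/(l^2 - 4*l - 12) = (l^2 + 8*l + 16)/(l - 6)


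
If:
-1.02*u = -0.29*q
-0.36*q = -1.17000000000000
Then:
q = 3.25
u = 0.92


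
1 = 1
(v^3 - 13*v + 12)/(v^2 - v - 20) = (v^2 - 4*v + 3)/(v - 5)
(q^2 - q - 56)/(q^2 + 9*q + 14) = (q - 8)/(q + 2)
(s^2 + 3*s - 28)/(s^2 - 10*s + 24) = (s + 7)/(s - 6)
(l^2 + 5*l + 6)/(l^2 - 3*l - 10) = (l + 3)/(l - 5)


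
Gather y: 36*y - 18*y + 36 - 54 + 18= 18*y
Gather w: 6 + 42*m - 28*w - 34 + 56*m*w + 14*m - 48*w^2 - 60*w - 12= 56*m - 48*w^2 + w*(56*m - 88) - 40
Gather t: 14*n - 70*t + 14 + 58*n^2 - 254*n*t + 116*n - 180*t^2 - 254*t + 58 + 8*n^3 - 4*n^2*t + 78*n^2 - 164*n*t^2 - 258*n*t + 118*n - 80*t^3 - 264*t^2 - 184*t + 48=8*n^3 + 136*n^2 + 248*n - 80*t^3 + t^2*(-164*n - 444) + t*(-4*n^2 - 512*n - 508) + 120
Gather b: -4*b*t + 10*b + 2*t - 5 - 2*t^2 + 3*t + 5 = b*(10 - 4*t) - 2*t^2 + 5*t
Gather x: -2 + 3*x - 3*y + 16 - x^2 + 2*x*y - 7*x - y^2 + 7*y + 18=-x^2 + x*(2*y - 4) - y^2 + 4*y + 32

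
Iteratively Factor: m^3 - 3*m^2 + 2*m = (m - 1)*(m^2 - 2*m) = (m - 2)*(m - 1)*(m)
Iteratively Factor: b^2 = (b)*(b)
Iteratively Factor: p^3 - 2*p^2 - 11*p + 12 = (p - 4)*(p^2 + 2*p - 3) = (p - 4)*(p + 3)*(p - 1)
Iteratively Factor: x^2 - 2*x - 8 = (x + 2)*(x - 4)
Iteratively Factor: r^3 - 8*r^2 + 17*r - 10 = (r - 1)*(r^2 - 7*r + 10) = (r - 2)*(r - 1)*(r - 5)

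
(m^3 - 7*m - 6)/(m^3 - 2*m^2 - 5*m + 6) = (m + 1)/(m - 1)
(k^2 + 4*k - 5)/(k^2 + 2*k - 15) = (k - 1)/(k - 3)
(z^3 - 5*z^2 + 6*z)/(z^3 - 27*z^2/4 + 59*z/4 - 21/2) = 4*z/(4*z - 7)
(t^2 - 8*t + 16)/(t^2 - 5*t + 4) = (t - 4)/(t - 1)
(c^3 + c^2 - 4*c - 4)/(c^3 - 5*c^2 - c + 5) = (c^2 - 4)/(c^2 - 6*c + 5)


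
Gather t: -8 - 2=-10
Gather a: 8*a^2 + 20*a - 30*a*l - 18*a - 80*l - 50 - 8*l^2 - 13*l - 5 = 8*a^2 + a*(2 - 30*l) - 8*l^2 - 93*l - 55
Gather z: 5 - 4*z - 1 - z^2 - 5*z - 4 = -z^2 - 9*z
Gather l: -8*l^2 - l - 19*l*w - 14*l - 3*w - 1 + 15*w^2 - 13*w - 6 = -8*l^2 + l*(-19*w - 15) + 15*w^2 - 16*w - 7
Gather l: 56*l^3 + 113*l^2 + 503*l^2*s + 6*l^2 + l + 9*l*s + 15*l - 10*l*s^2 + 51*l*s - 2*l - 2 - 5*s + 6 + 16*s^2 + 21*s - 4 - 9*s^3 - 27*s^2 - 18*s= 56*l^3 + l^2*(503*s + 119) + l*(-10*s^2 + 60*s + 14) - 9*s^3 - 11*s^2 - 2*s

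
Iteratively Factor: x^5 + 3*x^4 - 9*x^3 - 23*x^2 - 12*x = (x + 1)*(x^4 + 2*x^3 - 11*x^2 - 12*x) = (x + 1)^2*(x^3 + x^2 - 12*x) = (x + 1)^2*(x + 4)*(x^2 - 3*x) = x*(x + 1)^2*(x + 4)*(x - 3)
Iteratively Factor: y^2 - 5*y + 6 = (y - 2)*(y - 3)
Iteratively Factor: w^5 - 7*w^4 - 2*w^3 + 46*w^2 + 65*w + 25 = (w + 1)*(w^4 - 8*w^3 + 6*w^2 + 40*w + 25) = (w - 5)*(w + 1)*(w^3 - 3*w^2 - 9*w - 5) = (w - 5)*(w + 1)^2*(w^2 - 4*w - 5) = (w - 5)*(w + 1)^3*(w - 5)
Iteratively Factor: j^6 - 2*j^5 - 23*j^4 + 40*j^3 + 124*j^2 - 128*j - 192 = (j - 4)*(j^5 + 2*j^4 - 15*j^3 - 20*j^2 + 44*j + 48) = (j - 4)*(j - 2)*(j^4 + 4*j^3 - 7*j^2 - 34*j - 24) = (j - 4)*(j - 2)*(j + 4)*(j^3 - 7*j - 6) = (j - 4)*(j - 2)*(j + 2)*(j + 4)*(j^2 - 2*j - 3) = (j - 4)*(j - 3)*(j - 2)*(j + 2)*(j + 4)*(j + 1)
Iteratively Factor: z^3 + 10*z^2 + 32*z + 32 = (z + 4)*(z^2 + 6*z + 8) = (z + 4)^2*(z + 2)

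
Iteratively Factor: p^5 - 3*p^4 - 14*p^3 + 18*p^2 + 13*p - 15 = (p + 1)*(p^4 - 4*p^3 - 10*p^2 + 28*p - 15) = (p + 1)*(p + 3)*(p^3 - 7*p^2 + 11*p - 5) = (p - 1)*(p + 1)*(p + 3)*(p^2 - 6*p + 5) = (p - 5)*(p - 1)*(p + 1)*(p + 3)*(p - 1)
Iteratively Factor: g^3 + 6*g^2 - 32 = (g + 4)*(g^2 + 2*g - 8) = (g + 4)^2*(g - 2)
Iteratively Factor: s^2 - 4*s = (s - 4)*(s)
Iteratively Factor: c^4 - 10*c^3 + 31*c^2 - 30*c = (c - 2)*(c^3 - 8*c^2 + 15*c) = c*(c - 2)*(c^2 - 8*c + 15) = c*(c - 5)*(c - 2)*(c - 3)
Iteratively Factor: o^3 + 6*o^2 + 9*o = (o)*(o^2 + 6*o + 9) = o*(o + 3)*(o + 3)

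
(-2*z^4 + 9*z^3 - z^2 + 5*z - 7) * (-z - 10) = 2*z^5 + 11*z^4 - 89*z^3 + 5*z^2 - 43*z + 70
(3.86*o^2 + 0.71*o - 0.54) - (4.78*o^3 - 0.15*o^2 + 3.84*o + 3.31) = -4.78*o^3 + 4.01*o^2 - 3.13*o - 3.85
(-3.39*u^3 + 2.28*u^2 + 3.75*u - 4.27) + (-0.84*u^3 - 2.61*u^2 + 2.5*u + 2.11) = -4.23*u^3 - 0.33*u^2 + 6.25*u - 2.16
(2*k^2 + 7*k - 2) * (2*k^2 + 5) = 4*k^4 + 14*k^3 + 6*k^2 + 35*k - 10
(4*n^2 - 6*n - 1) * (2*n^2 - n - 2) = 8*n^4 - 16*n^3 - 4*n^2 + 13*n + 2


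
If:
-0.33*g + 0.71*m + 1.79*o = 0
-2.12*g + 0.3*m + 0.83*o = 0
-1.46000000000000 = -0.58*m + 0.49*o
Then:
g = -0.03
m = 1.88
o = -0.75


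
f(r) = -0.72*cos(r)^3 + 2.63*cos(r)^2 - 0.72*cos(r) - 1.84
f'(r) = 2.16*sin(r)*cos(r)^2 - 5.26*sin(r)*cos(r) + 0.72*sin(r) = (2.16*cos(r)^2 - 5.26*cos(r) + 0.72)*sin(r)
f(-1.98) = -1.09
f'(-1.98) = -2.89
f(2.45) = 0.60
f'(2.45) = 3.86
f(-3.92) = 0.27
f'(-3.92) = 3.90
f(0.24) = -0.72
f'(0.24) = -0.56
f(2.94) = 2.07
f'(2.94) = 1.59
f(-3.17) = 2.23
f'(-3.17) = 0.23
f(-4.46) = -1.48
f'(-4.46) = 2.10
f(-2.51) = 0.83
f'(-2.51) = -3.76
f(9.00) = 1.54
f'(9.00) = 3.01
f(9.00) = 1.54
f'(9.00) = 3.01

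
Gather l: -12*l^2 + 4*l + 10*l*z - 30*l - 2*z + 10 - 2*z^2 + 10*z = -12*l^2 + l*(10*z - 26) - 2*z^2 + 8*z + 10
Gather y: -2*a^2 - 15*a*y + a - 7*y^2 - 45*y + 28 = -2*a^2 + a - 7*y^2 + y*(-15*a - 45) + 28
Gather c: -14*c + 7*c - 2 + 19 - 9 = 8 - 7*c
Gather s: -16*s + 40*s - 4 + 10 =24*s + 6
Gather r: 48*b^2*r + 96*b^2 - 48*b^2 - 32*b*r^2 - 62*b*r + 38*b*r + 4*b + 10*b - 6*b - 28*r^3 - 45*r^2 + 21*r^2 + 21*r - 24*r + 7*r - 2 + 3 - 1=48*b^2 + 8*b - 28*r^3 + r^2*(-32*b - 24) + r*(48*b^2 - 24*b + 4)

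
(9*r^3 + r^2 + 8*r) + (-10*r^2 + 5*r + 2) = 9*r^3 - 9*r^2 + 13*r + 2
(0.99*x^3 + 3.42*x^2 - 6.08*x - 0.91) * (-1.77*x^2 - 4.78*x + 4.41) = -1.7523*x^5 - 10.7856*x^4 - 1.2201*x^3 + 45.7553*x^2 - 22.463*x - 4.0131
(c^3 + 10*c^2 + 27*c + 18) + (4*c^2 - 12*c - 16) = c^3 + 14*c^2 + 15*c + 2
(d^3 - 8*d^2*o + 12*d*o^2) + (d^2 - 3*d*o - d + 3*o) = d^3 - 8*d^2*o + d^2 + 12*d*o^2 - 3*d*o - d + 3*o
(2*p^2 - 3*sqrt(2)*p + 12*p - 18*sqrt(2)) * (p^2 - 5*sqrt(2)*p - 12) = 2*p^4 - 13*sqrt(2)*p^3 + 12*p^3 - 78*sqrt(2)*p^2 + 6*p^2 + 36*p + 36*sqrt(2)*p + 216*sqrt(2)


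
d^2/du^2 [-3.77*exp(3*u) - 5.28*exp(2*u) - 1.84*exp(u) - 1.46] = (-33.93*exp(2*u) - 21.12*exp(u) - 1.84)*exp(u)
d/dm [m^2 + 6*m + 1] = 2*m + 6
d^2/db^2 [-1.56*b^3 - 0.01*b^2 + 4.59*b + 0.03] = -9.36*b - 0.02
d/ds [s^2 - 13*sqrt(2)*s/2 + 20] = 2*s - 13*sqrt(2)/2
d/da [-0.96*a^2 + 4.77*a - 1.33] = 4.77 - 1.92*a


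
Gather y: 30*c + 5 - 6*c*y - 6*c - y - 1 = 24*c + y*(-6*c - 1) + 4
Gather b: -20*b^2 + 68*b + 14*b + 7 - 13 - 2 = -20*b^2 + 82*b - 8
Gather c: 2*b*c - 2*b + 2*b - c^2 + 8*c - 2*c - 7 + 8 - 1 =-c^2 + c*(2*b + 6)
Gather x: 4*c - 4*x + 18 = 4*c - 4*x + 18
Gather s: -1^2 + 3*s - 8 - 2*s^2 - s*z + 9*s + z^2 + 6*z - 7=-2*s^2 + s*(12 - z) + z^2 + 6*z - 16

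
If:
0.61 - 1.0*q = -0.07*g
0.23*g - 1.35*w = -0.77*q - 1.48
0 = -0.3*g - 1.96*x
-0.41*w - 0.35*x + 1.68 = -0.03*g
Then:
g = 410.51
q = 29.35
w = 87.77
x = -62.83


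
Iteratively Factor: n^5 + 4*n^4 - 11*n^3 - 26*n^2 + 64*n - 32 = (n + 4)*(n^4 - 11*n^2 + 18*n - 8) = (n - 1)*(n + 4)*(n^3 + n^2 - 10*n + 8) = (n - 1)*(n + 4)^2*(n^2 - 3*n + 2) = (n - 1)^2*(n + 4)^2*(n - 2)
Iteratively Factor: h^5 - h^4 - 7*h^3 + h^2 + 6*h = (h + 1)*(h^4 - 2*h^3 - 5*h^2 + 6*h) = (h + 1)*(h + 2)*(h^3 - 4*h^2 + 3*h) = (h - 3)*(h + 1)*(h + 2)*(h^2 - h) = (h - 3)*(h - 1)*(h + 1)*(h + 2)*(h)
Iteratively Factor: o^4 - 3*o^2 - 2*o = (o + 1)*(o^3 - o^2 - 2*o) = (o + 1)^2*(o^2 - 2*o) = o*(o + 1)^2*(o - 2)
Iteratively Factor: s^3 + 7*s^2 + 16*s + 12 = (s + 3)*(s^2 + 4*s + 4) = (s + 2)*(s + 3)*(s + 2)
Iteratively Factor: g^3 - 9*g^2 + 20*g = (g - 4)*(g^2 - 5*g) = (g - 5)*(g - 4)*(g)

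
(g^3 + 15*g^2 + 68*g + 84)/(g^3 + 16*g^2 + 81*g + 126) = (g + 2)/(g + 3)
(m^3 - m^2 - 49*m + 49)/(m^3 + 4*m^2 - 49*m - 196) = (m - 1)/(m + 4)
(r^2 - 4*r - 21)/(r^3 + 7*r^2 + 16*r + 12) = (r - 7)/(r^2 + 4*r + 4)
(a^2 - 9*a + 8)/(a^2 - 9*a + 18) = (a^2 - 9*a + 8)/(a^2 - 9*a + 18)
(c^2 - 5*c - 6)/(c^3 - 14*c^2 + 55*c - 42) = (c + 1)/(c^2 - 8*c + 7)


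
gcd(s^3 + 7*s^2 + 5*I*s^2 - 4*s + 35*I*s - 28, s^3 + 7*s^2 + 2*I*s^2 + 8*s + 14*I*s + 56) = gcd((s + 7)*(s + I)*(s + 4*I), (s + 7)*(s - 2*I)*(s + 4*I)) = s^2 + s*(7 + 4*I) + 28*I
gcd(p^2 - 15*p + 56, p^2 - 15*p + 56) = p^2 - 15*p + 56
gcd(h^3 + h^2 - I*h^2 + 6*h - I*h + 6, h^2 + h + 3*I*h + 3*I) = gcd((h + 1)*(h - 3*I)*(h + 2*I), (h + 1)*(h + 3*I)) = h + 1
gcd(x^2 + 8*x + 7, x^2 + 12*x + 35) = x + 7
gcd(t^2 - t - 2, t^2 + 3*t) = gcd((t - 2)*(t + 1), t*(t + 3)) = 1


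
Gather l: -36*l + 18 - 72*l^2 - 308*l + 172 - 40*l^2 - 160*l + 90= -112*l^2 - 504*l + 280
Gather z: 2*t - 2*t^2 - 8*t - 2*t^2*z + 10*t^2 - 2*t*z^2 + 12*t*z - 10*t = 8*t^2 - 2*t*z^2 - 16*t + z*(-2*t^2 + 12*t)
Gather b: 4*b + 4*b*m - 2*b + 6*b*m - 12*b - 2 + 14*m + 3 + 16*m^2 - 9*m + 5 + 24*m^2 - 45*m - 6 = b*(10*m - 10) + 40*m^2 - 40*m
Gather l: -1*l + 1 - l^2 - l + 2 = -l^2 - 2*l + 3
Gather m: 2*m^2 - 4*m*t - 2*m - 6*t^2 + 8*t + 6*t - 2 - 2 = 2*m^2 + m*(-4*t - 2) - 6*t^2 + 14*t - 4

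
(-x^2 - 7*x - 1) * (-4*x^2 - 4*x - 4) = 4*x^4 + 32*x^3 + 36*x^2 + 32*x + 4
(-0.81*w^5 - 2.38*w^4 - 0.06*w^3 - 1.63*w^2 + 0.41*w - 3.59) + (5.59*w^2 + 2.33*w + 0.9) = -0.81*w^5 - 2.38*w^4 - 0.06*w^3 + 3.96*w^2 + 2.74*w - 2.69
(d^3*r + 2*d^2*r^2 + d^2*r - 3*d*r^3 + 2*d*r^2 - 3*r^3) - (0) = d^3*r + 2*d^2*r^2 + d^2*r - 3*d*r^3 + 2*d*r^2 - 3*r^3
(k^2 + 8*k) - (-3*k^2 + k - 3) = 4*k^2 + 7*k + 3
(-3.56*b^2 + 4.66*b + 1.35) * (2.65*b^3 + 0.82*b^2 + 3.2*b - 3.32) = -9.434*b^5 + 9.4298*b^4 - 3.9933*b^3 + 27.8382*b^2 - 11.1512*b - 4.482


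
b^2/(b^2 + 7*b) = b/(b + 7)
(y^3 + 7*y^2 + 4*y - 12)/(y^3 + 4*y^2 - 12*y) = (y^2 + y - 2)/(y*(y - 2))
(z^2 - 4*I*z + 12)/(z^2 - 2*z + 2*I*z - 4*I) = (z - 6*I)/(z - 2)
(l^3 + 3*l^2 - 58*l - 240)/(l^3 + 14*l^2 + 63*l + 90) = (l - 8)/(l + 3)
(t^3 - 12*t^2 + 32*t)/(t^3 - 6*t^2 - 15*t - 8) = t*(t - 4)/(t^2 + 2*t + 1)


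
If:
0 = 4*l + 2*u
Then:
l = -u/2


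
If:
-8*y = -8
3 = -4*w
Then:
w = -3/4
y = 1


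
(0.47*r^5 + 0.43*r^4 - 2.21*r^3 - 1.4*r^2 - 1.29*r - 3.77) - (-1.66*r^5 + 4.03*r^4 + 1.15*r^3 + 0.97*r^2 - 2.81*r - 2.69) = 2.13*r^5 - 3.6*r^4 - 3.36*r^3 - 2.37*r^2 + 1.52*r - 1.08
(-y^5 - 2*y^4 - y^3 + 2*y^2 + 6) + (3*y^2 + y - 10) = -y^5 - 2*y^4 - y^3 + 5*y^2 + y - 4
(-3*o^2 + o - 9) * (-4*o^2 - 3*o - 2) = 12*o^4 + 5*o^3 + 39*o^2 + 25*o + 18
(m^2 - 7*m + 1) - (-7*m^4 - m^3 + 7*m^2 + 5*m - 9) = 7*m^4 + m^3 - 6*m^2 - 12*m + 10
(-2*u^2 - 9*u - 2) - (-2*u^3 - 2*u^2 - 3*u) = 2*u^3 - 6*u - 2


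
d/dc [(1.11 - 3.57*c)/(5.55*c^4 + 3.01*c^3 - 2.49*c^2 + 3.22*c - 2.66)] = (59.4405*c^4 - 3.1506*c^3 - 18.9126*c^2 + 5.5278*c + 5.922)/(30.8025*c^8 + 33.411*c^7 - 18.5789*c^6 + 20.7522*c^5 - 3.9415*c^4 - 32.0488*c^3 + 23.6152*c^2 - 17.1304*c + 7.0756)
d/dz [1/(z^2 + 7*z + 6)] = (-2*z - 7)/(z^2 + 7*z + 6)^2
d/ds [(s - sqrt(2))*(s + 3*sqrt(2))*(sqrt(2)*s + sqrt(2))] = 3*sqrt(2)*s^2 + 2*sqrt(2)*s + 8*s - 6*sqrt(2) + 4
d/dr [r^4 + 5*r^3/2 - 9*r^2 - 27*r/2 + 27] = 4*r^3 + 15*r^2/2 - 18*r - 27/2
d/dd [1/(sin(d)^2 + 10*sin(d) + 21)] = -2*(sin(d) + 5)*cos(d)/(sin(d)^2 + 10*sin(d) + 21)^2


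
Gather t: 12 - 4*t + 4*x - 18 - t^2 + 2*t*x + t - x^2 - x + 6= -t^2 + t*(2*x - 3) - x^2 + 3*x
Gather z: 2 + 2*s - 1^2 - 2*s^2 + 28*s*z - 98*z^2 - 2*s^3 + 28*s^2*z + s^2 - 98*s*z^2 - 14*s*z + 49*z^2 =-2*s^3 - s^2 + 2*s + z^2*(-98*s - 49) + z*(28*s^2 + 14*s) + 1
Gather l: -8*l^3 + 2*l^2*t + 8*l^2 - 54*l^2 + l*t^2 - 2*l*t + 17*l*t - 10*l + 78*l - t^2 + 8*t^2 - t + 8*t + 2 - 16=-8*l^3 + l^2*(2*t - 46) + l*(t^2 + 15*t + 68) + 7*t^2 + 7*t - 14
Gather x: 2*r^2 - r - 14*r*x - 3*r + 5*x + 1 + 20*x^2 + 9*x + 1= 2*r^2 - 4*r + 20*x^2 + x*(14 - 14*r) + 2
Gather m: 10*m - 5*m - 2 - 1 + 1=5*m - 2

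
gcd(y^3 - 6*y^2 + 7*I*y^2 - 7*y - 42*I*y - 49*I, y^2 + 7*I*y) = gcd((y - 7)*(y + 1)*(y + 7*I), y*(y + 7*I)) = y + 7*I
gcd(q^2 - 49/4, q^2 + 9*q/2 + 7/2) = q + 7/2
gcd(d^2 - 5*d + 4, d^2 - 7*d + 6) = d - 1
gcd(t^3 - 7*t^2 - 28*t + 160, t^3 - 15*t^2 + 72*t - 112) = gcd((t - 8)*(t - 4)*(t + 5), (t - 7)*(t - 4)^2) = t - 4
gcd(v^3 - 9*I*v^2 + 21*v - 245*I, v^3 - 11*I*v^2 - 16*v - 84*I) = v - 7*I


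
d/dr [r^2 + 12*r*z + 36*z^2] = 2*r + 12*z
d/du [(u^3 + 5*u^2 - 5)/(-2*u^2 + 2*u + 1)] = (-2*u^4 + 4*u^3 + 13*u^2 - 10*u + 10)/(4*u^4 - 8*u^3 + 4*u + 1)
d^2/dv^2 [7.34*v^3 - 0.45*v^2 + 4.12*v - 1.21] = 44.04*v - 0.9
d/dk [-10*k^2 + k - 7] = 1 - 20*k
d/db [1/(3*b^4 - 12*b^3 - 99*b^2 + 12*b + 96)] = 2*(-2*b^3 + 6*b^2 + 33*b - 2)/(3*(b^4 - 4*b^3 - 33*b^2 + 4*b + 32)^2)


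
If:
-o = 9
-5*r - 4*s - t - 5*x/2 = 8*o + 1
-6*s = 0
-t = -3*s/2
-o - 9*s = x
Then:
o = -9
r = 97/10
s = 0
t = 0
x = 9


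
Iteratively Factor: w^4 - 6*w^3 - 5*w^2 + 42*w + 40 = (w - 5)*(w^3 - w^2 - 10*w - 8) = (w - 5)*(w - 4)*(w^2 + 3*w + 2) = (w - 5)*(w - 4)*(w + 2)*(w + 1)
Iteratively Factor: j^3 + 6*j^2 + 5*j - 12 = (j + 4)*(j^2 + 2*j - 3) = (j - 1)*(j + 4)*(j + 3)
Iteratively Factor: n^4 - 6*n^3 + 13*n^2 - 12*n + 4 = (n - 1)*(n^3 - 5*n^2 + 8*n - 4) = (n - 1)^2*(n^2 - 4*n + 4) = (n - 2)*(n - 1)^2*(n - 2)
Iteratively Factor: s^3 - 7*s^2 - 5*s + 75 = (s - 5)*(s^2 - 2*s - 15) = (s - 5)^2*(s + 3)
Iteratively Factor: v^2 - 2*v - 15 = (v - 5)*(v + 3)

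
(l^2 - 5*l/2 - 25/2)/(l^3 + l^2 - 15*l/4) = 2*(l - 5)/(l*(2*l - 3))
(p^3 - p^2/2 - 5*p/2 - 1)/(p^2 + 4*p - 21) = (2*p^3 - p^2 - 5*p - 2)/(2*(p^2 + 4*p - 21))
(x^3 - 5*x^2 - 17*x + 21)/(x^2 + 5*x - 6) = (x^2 - 4*x - 21)/(x + 6)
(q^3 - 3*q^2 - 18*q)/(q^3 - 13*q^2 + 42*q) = (q + 3)/(q - 7)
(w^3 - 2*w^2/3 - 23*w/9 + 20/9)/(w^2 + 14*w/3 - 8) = (3*w^2 + 2*w - 5)/(3*(w + 6))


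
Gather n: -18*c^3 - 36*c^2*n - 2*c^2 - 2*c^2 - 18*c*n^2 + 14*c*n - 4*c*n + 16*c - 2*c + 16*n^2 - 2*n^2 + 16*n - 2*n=-18*c^3 - 4*c^2 + 14*c + n^2*(14 - 18*c) + n*(-36*c^2 + 10*c + 14)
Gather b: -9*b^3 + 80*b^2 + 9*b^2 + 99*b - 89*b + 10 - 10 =-9*b^3 + 89*b^2 + 10*b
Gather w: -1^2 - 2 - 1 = -4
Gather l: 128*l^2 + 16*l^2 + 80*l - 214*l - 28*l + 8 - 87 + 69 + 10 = 144*l^2 - 162*l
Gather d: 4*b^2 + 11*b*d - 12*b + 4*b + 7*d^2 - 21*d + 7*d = 4*b^2 - 8*b + 7*d^2 + d*(11*b - 14)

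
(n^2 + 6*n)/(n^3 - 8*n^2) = (n + 6)/(n*(n - 8))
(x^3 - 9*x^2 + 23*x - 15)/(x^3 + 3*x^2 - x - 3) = (x^2 - 8*x + 15)/(x^2 + 4*x + 3)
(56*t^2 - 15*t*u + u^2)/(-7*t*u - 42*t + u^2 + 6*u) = (-8*t + u)/(u + 6)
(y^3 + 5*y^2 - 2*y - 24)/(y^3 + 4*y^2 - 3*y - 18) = (y + 4)/(y + 3)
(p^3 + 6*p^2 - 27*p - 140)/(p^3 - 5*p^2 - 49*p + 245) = (p + 4)/(p - 7)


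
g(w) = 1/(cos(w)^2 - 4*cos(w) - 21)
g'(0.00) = 0.00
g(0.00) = -0.04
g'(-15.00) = 0.01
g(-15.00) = -0.06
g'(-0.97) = 0.00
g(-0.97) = -0.04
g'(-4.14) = -0.01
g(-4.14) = -0.05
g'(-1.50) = 0.01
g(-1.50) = -0.05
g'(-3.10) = 0.00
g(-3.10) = -0.06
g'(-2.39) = 0.01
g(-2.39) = -0.06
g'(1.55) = -0.01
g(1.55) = -0.05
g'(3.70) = 0.01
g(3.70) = -0.06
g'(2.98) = -0.00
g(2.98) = -0.06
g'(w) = (2*sin(w)*cos(w) - 4*sin(w))/(cos(w)^2 - 4*cos(w) - 21)^2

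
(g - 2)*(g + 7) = g^2 + 5*g - 14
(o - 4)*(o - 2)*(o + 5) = o^3 - o^2 - 22*o + 40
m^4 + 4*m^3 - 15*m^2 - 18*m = m*(m - 3)*(m + 1)*(m + 6)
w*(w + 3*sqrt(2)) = w^2 + 3*sqrt(2)*w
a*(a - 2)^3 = a^4 - 6*a^3 + 12*a^2 - 8*a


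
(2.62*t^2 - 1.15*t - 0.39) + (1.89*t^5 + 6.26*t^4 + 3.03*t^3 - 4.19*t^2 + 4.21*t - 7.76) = 1.89*t^5 + 6.26*t^4 + 3.03*t^3 - 1.57*t^2 + 3.06*t - 8.15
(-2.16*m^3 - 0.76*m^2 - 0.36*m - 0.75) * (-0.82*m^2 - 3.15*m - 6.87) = 1.7712*m^5 + 7.4272*m^4 + 17.5284*m^3 + 6.9702*m^2 + 4.8357*m + 5.1525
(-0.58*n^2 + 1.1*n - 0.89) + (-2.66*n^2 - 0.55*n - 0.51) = -3.24*n^2 + 0.55*n - 1.4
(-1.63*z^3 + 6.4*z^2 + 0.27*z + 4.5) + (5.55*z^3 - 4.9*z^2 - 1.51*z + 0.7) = 3.92*z^3 + 1.5*z^2 - 1.24*z + 5.2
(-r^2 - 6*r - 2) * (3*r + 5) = -3*r^3 - 23*r^2 - 36*r - 10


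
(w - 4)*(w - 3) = w^2 - 7*w + 12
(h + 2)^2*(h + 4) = h^3 + 8*h^2 + 20*h + 16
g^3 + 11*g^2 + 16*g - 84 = (g - 2)*(g + 6)*(g + 7)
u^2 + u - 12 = (u - 3)*(u + 4)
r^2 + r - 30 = (r - 5)*(r + 6)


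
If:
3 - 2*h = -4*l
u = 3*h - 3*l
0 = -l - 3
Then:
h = -9/2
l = -3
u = -9/2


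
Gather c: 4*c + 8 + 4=4*c + 12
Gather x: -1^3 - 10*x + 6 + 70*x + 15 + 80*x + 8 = 140*x + 28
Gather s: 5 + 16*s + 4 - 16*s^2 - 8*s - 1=-16*s^2 + 8*s + 8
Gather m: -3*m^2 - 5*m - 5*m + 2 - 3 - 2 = -3*m^2 - 10*m - 3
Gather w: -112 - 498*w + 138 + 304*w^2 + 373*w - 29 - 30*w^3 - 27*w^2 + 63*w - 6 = -30*w^3 + 277*w^2 - 62*w - 9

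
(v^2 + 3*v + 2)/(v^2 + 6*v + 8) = (v + 1)/(v + 4)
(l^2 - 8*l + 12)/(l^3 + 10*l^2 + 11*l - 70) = (l - 6)/(l^2 + 12*l + 35)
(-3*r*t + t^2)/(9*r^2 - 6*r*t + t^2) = -t/(3*r - t)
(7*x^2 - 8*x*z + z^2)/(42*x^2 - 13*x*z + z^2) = (x - z)/(6*x - z)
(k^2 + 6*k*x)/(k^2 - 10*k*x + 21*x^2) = k*(k + 6*x)/(k^2 - 10*k*x + 21*x^2)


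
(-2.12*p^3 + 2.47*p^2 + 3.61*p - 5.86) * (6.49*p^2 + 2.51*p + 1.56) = -13.7588*p^5 + 10.7091*p^4 + 26.3214*p^3 - 25.1171*p^2 - 9.077*p - 9.1416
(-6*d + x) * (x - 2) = -6*d*x + 12*d + x^2 - 2*x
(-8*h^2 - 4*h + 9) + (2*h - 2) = -8*h^2 - 2*h + 7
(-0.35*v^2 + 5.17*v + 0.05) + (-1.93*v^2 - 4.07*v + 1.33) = -2.28*v^2 + 1.1*v + 1.38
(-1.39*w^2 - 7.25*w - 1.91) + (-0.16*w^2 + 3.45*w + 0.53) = -1.55*w^2 - 3.8*w - 1.38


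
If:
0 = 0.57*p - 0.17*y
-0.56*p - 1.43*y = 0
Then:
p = 0.00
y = 0.00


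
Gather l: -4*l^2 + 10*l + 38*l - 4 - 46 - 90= -4*l^2 + 48*l - 140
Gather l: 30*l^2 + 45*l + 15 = 30*l^2 + 45*l + 15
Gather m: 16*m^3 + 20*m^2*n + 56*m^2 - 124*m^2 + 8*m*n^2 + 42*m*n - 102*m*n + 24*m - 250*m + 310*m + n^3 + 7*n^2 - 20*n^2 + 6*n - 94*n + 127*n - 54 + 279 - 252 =16*m^3 + m^2*(20*n - 68) + m*(8*n^2 - 60*n + 84) + n^3 - 13*n^2 + 39*n - 27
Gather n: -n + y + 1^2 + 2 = -n + y + 3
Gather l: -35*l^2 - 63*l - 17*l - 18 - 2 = -35*l^2 - 80*l - 20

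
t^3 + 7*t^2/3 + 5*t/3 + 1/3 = (t + 1/3)*(t + 1)^2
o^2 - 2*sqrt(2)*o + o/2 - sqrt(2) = (o + 1/2)*(o - 2*sqrt(2))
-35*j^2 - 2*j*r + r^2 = (-7*j + r)*(5*j + r)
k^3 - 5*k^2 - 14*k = k*(k - 7)*(k + 2)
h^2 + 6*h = h*(h + 6)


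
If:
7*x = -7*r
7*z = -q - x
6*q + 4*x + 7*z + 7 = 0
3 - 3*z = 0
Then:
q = 7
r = 14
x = -14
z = 1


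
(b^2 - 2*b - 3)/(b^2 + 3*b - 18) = (b + 1)/(b + 6)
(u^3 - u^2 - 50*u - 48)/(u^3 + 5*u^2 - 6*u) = (u^2 - 7*u - 8)/(u*(u - 1))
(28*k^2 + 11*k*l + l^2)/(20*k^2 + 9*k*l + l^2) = (7*k + l)/(5*k + l)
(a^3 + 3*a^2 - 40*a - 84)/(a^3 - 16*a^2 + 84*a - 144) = (a^2 + 9*a + 14)/(a^2 - 10*a + 24)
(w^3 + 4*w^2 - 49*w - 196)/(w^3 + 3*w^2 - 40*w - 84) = (w^2 - 3*w - 28)/(w^2 - 4*w - 12)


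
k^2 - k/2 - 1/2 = (k - 1)*(k + 1/2)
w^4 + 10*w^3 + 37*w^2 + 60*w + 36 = (w + 2)^2*(w + 3)^2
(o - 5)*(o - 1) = o^2 - 6*o + 5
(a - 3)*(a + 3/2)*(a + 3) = a^3 + 3*a^2/2 - 9*a - 27/2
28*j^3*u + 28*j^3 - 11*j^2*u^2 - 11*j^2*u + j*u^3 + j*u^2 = (-7*j + u)*(-4*j + u)*(j*u + j)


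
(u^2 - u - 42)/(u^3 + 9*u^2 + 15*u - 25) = (u^2 - u - 42)/(u^3 + 9*u^2 + 15*u - 25)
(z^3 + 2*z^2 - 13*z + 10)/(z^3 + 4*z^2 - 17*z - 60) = (z^2 - 3*z + 2)/(z^2 - z - 12)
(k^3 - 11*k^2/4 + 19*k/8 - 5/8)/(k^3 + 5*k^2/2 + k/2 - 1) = (4*k^2 - 9*k + 5)/(4*(k^2 + 3*k + 2))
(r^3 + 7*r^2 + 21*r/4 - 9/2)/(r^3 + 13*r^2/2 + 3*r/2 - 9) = (r - 1/2)/(r - 1)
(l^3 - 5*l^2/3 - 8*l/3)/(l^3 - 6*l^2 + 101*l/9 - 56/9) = 3*l*(l + 1)/(3*l^2 - 10*l + 7)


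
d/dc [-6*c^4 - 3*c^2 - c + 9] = -24*c^3 - 6*c - 1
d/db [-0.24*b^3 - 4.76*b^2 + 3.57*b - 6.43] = -0.72*b^2 - 9.52*b + 3.57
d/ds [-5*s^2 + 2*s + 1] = 2 - 10*s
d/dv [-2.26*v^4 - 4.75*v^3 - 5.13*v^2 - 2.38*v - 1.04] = -9.04*v^3 - 14.25*v^2 - 10.26*v - 2.38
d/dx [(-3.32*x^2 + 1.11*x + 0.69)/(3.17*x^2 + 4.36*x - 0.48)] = (-17.9939*x^2 - 1.1874*x - 3.5412)/(10.0489*x^4 + 27.6424*x^3 + 15.9664*x^2 - 4.1856*x + 0.2304)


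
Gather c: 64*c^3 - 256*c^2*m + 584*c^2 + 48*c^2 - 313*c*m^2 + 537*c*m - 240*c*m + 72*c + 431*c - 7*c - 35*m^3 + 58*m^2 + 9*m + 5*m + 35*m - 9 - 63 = 64*c^3 + c^2*(632 - 256*m) + c*(-313*m^2 + 297*m + 496) - 35*m^3 + 58*m^2 + 49*m - 72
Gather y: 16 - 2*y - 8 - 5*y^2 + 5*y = -5*y^2 + 3*y + 8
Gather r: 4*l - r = 4*l - r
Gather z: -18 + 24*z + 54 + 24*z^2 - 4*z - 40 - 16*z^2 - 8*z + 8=8*z^2 + 12*z + 4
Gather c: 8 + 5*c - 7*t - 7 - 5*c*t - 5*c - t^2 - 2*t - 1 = -5*c*t - t^2 - 9*t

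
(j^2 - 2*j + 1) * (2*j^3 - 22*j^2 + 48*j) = 2*j^5 - 26*j^4 + 94*j^3 - 118*j^2 + 48*j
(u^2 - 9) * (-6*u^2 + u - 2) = -6*u^4 + u^3 + 52*u^2 - 9*u + 18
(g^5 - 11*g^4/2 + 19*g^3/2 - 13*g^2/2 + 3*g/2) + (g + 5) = g^5 - 11*g^4/2 + 19*g^3/2 - 13*g^2/2 + 5*g/2 + 5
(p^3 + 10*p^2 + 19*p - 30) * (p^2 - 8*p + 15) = p^5 + 2*p^4 - 46*p^3 - 32*p^2 + 525*p - 450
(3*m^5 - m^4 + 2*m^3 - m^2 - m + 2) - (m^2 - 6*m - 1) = 3*m^5 - m^4 + 2*m^3 - 2*m^2 + 5*m + 3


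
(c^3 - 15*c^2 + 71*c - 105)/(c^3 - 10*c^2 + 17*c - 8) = (c^3 - 15*c^2 + 71*c - 105)/(c^3 - 10*c^2 + 17*c - 8)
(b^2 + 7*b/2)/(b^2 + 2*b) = (b + 7/2)/(b + 2)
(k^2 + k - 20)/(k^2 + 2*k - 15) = (k - 4)/(k - 3)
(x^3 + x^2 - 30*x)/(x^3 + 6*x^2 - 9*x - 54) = x*(x - 5)/(x^2 - 9)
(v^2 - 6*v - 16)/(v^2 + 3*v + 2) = (v - 8)/(v + 1)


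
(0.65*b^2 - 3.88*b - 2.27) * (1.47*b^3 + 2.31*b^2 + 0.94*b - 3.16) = 0.9555*b^5 - 4.2021*b^4 - 11.6887*b^3 - 10.9449*b^2 + 10.127*b + 7.1732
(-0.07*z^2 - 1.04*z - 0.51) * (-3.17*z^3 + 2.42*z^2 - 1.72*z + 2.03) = 0.2219*z^5 + 3.1274*z^4 - 0.7797*z^3 + 0.4125*z^2 - 1.234*z - 1.0353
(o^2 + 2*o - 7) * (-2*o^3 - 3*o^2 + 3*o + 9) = -2*o^5 - 7*o^4 + 11*o^3 + 36*o^2 - 3*o - 63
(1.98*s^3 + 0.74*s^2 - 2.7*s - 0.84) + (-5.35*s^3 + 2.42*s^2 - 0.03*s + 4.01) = -3.37*s^3 + 3.16*s^2 - 2.73*s + 3.17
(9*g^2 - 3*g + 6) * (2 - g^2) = -9*g^4 + 3*g^3 + 12*g^2 - 6*g + 12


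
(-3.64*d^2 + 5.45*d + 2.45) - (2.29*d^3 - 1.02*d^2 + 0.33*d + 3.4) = -2.29*d^3 - 2.62*d^2 + 5.12*d - 0.95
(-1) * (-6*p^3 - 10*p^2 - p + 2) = 6*p^3 + 10*p^2 + p - 2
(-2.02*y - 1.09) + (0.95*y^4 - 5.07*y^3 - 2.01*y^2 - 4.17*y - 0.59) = 0.95*y^4 - 5.07*y^3 - 2.01*y^2 - 6.19*y - 1.68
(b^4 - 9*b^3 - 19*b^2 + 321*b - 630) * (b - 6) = b^5 - 15*b^4 + 35*b^3 + 435*b^2 - 2556*b + 3780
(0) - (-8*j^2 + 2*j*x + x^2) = 8*j^2 - 2*j*x - x^2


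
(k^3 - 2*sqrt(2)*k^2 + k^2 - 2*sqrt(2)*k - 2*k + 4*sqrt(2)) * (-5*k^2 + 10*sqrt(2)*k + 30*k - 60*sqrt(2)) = -5*k^5 + 25*k^4 + 20*sqrt(2)*k^4 - 100*sqrt(2)*k^3 - 160*sqrt(2)*k^2 + 140*k^2 + 320*k + 240*sqrt(2)*k - 480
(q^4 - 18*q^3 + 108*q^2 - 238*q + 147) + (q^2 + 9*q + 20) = q^4 - 18*q^3 + 109*q^2 - 229*q + 167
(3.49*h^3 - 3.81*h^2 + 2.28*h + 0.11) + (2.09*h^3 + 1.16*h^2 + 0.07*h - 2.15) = 5.58*h^3 - 2.65*h^2 + 2.35*h - 2.04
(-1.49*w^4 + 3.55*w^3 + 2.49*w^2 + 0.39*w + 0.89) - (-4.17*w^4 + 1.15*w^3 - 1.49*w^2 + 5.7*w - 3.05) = 2.68*w^4 + 2.4*w^3 + 3.98*w^2 - 5.31*w + 3.94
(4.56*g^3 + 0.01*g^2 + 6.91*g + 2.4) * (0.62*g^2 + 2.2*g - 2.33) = 2.8272*g^5 + 10.0382*g^4 - 6.3186*g^3 + 16.6667*g^2 - 10.8203*g - 5.592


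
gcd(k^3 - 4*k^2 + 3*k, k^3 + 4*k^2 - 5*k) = k^2 - k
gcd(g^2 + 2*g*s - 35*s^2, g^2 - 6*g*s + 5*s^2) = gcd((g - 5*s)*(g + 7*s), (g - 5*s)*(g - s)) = -g + 5*s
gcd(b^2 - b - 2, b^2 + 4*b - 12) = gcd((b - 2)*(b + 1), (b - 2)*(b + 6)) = b - 2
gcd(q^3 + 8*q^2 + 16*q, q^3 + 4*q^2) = q^2 + 4*q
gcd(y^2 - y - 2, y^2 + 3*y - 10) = y - 2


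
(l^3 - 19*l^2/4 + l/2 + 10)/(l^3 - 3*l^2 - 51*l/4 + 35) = (4*l^2 - 3*l - 10)/(4*l^2 + 4*l - 35)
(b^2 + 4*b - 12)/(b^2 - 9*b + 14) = (b + 6)/(b - 7)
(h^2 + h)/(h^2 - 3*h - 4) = h/(h - 4)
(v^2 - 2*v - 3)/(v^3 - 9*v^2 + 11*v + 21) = 1/(v - 7)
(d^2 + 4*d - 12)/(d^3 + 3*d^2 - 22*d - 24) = (d - 2)/(d^2 - 3*d - 4)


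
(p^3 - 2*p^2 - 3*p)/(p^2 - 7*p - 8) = p*(p - 3)/(p - 8)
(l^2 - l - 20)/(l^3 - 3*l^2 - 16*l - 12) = (-l^2 + l + 20)/(-l^3 + 3*l^2 + 16*l + 12)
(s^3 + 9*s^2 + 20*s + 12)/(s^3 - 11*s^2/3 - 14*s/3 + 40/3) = 3*(s^2 + 7*s + 6)/(3*s^2 - 17*s + 20)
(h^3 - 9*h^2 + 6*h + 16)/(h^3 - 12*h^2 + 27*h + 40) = (h - 2)/(h - 5)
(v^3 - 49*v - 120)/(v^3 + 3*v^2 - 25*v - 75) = (v - 8)/(v - 5)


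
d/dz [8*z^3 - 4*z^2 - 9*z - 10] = 24*z^2 - 8*z - 9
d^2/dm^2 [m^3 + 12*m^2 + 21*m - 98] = 6*m + 24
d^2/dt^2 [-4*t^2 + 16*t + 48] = -8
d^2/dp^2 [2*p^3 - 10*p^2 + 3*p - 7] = 12*p - 20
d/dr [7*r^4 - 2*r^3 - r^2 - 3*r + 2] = 28*r^3 - 6*r^2 - 2*r - 3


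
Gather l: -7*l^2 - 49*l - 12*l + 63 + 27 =-7*l^2 - 61*l + 90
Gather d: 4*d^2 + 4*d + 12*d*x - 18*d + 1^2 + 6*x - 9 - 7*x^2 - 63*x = 4*d^2 + d*(12*x - 14) - 7*x^2 - 57*x - 8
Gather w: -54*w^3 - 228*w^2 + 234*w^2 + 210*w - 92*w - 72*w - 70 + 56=-54*w^3 + 6*w^2 + 46*w - 14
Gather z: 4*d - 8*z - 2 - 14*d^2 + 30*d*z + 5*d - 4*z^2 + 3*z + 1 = -14*d^2 + 9*d - 4*z^2 + z*(30*d - 5) - 1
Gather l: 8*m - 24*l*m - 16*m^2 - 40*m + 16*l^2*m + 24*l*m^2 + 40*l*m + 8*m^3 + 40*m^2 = 16*l^2*m + l*(24*m^2 + 16*m) + 8*m^3 + 24*m^2 - 32*m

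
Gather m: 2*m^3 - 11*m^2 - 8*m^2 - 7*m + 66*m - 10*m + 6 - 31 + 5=2*m^3 - 19*m^2 + 49*m - 20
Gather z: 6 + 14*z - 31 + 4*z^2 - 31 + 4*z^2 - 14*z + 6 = 8*z^2 - 50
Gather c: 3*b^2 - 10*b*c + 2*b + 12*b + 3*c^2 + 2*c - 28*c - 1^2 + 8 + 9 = 3*b^2 + 14*b + 3*c^2 + c*(-10*b - 26) + 16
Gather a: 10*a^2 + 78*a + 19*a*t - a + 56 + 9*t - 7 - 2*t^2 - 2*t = 10*a^2 + a*(19*t + 77) - 2*t^2 + 7*t + 49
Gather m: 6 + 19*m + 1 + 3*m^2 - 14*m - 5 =3*m^2 + 5*m + 2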